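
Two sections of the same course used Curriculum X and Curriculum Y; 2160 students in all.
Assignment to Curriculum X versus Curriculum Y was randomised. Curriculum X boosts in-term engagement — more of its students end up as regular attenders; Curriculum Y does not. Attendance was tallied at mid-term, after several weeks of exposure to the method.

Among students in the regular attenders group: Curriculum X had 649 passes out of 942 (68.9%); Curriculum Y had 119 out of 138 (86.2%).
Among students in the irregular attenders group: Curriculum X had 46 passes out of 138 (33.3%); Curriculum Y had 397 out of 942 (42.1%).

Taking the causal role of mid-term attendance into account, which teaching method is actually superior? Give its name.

Stratifying would compare teaching methods among students the teaching methods themselves sorted into mid-term attendance groups — a form of selection on an intermediate. The unconditioned pooled rates give the total causal effect.
Pooled: Curriculum X 64.4% vs Curriculum Y 47.8%; Curriculum X is higher overall.

Curriculum X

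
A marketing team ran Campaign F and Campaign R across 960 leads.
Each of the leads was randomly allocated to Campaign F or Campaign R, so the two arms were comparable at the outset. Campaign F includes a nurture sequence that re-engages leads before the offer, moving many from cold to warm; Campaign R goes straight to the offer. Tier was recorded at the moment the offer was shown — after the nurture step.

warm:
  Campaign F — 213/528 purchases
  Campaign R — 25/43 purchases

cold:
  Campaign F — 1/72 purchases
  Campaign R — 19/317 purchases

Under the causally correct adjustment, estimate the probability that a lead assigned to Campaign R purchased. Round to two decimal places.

0.12

The stratified and pooled comparisons disagree (Campaign R wins within each engagement tier; Campaign F wins overall), so the answer turns on the causal role of engagement tier.
Because the campaign influences engagement tier, engagement tier is a post-treatment mediator, not a confounder. Stratifying on it would bias the estimate; the causal effect is the crude pooled difference.
So P(outcome | do(Campaign R)) is just the pooled rate for Campaign R: 44/360 = 0.122.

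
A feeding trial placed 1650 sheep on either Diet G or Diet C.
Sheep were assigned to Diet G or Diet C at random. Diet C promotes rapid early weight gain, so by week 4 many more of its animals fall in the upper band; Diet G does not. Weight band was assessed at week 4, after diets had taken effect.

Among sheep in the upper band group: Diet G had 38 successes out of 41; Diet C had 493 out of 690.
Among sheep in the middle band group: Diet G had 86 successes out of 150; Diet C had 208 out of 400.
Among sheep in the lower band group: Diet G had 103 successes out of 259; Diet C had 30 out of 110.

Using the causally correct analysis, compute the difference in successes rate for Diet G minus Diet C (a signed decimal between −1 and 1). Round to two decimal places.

-0.10

Week-4 weight band is downstream of the diet. One should not condition on a consequence of treatment, so the overall rates are the right comparison.
The causal difference is the pooled difference: 0.504 − 0.609 = -0.105.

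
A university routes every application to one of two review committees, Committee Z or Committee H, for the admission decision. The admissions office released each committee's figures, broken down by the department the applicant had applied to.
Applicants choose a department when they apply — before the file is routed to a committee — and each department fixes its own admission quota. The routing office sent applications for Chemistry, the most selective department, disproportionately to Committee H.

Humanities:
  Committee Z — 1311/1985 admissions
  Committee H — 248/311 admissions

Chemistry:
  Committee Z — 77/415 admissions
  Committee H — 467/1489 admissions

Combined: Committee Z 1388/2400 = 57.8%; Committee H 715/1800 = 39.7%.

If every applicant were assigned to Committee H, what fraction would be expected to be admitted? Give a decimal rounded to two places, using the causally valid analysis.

Department is set before the review committee has any effect — it is not caused by the review committee — and it independently drives the outcome. That makes it a confounder, so the causal comparison is within department levels.
Standardising Committee H to the population department mix: 0.547·248/311 + 0.453·467/1489 = 0.578.

0.58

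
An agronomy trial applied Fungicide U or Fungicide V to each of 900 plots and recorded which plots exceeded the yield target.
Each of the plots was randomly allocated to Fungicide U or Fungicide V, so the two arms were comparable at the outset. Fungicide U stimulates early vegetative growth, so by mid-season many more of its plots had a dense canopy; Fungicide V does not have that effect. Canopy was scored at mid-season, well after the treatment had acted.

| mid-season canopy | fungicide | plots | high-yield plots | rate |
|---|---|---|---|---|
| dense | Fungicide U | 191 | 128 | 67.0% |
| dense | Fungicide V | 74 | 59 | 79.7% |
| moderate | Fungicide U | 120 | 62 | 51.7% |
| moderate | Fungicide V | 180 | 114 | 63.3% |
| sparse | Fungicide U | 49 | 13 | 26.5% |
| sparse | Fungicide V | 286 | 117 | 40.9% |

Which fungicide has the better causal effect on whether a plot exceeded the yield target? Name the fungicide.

Fungicide V is higher inside every mid-season canopy stratum but Fungicide U is higher in aggregate. Whether to stratify depends on how mid-season canopy relates to the fungicide.
Mid-season canopy lies on the pathway fungicide → mid-season canopy → outcome, so adjusting for it blocks the indirect effect. For the total causal effect of fungicide, use the unadjusted pooled rates.
Pooled: Fungicide U 56.4% vs Fungicide V 53.7%; Fungicide U is higher overall.

Fungicide U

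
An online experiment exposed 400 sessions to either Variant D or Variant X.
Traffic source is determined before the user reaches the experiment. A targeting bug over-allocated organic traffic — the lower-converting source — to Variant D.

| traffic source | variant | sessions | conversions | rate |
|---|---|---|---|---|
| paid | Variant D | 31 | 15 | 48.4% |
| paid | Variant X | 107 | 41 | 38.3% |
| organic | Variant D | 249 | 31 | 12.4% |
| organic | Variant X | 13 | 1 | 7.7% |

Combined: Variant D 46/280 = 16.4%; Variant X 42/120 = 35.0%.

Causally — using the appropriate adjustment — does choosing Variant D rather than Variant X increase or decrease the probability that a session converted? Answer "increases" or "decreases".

increases

Variant D is higher inside every traffic source stratum but Variant X is higher in aggregate. Whether to stratify depends on how traffic source relates to the variant.
Traffic source differs across variants for reasons unrelated to any effect of the variant itself, and it separately predicts the outcome — a classic confounder. We must compare within traffic source levels.
Within each level — paid: 48.4% vs 38.3%; organic: 12.4% vs 7.7% — Variant D is higher every time.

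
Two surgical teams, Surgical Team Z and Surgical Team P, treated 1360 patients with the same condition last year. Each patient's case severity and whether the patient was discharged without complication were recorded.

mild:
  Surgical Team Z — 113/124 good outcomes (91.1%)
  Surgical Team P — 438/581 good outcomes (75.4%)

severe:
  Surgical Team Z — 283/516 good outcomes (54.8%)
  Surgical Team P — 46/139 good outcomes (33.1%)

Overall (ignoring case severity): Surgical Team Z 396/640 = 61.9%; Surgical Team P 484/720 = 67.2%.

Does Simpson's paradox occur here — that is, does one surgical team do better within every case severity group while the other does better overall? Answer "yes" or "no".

Within each case severity level (mild 91.1% vs 75.4%; severe 54.8% vs 33.1%), Surgical Team Z has the higher rate every time. Pooled: 61.9% vs 67.2% — Surgical Team P has the higher rate overall. The two comparisons disagree.

yes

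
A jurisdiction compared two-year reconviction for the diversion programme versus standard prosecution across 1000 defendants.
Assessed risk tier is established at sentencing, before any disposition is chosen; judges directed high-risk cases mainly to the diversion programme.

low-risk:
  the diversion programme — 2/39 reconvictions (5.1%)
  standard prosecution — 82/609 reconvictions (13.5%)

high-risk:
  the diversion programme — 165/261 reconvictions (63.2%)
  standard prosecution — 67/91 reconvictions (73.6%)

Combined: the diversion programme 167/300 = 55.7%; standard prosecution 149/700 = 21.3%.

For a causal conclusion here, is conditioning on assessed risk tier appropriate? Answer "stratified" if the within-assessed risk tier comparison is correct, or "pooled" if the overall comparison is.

stratified

The stratified and pooled comparisons disagree (the diversion programme wins within each assessed risk tier; standard prosecution wins overall), so the answer turns on the causal role of assessed risk tier.
Since assessed risk tier is a pre-existing factor (not a product of the disposition) and it affects the outcome on its own, it is a confounder. The stratified rates, not the pooled rate, identify the causal effect.
Within each level — low-risk: 5.1% vs 13.5%; high-risk: 63.2% vs 73.6% — the diversion programme is lower every time.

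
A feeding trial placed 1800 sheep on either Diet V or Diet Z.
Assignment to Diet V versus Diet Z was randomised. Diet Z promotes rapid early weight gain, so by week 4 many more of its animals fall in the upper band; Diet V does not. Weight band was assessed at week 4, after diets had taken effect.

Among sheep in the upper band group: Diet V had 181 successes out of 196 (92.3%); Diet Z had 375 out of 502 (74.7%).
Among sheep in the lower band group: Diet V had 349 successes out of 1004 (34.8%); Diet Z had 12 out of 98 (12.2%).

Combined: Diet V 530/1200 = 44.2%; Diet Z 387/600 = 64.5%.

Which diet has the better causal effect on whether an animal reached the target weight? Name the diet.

Diet Z

The week-4 weight band-specific comparison favours Diet V throughout, but the pooled figures favour Diet Z. The question is whether to condition on week-4 weight band.
Week-4 weight band is recorded after the diet and is itself shifted by it — it sits on the causal path from diet to outcome. Conditioning on a mediator would strip out part of the effect we want; the pooled comparison gives the total causal effect.
Pooled: Diet V 44.2% vs Diet Z 64.5%; Diet Z is higher overall.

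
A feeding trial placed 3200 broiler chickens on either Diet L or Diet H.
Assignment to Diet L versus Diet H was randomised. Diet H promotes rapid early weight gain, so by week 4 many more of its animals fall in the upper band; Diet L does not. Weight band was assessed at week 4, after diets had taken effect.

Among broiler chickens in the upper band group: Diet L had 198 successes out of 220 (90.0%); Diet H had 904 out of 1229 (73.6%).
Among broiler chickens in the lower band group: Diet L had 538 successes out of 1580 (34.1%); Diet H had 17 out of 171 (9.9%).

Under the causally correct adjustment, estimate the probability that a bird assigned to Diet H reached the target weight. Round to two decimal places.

0.66

The week-4 weight band-specific comparison favours Diet L throughout, but the pooled figures favour Diet H. The question is whether to condition on week-4 weight band.
Week-4 weight band lies on the pathway diet → week-4 weight band → outcome, so adjusting for it blocks the indirect effect. For the total causal effect of diet, use the unadjusted pooled rates.
So P(outcome | do(Diet H)) is just the pooled rate for Diet H: 921/1400 = 0.658.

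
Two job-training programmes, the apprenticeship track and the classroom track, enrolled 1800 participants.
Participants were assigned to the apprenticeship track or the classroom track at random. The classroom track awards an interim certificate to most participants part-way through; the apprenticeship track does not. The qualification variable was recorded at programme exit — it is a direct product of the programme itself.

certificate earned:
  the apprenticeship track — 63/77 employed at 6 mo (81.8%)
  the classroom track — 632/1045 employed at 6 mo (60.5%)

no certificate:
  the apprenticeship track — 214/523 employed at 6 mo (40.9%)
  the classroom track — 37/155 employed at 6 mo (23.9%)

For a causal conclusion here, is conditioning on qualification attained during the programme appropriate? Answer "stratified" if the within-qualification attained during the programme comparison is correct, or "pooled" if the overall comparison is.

Qualification attained during the programme lies on the pathway programme → qualification attained during the programme → outcome, so adjusting for it blocks the indirect effect. For the total causal effect of programme, use the unadjusted pooled rates.
Pooled: the apprenticeship track 46.2% vs the classroom track 55.8%; the classroom track is higher overall.

pooled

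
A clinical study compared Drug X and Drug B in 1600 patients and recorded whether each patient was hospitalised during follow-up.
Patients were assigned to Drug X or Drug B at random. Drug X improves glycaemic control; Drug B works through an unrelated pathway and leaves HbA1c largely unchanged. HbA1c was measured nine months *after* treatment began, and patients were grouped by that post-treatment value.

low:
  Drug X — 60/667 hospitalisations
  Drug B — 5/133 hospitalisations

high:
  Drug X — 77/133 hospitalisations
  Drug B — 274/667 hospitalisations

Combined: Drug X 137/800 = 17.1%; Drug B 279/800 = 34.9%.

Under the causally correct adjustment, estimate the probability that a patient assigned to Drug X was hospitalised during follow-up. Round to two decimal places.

Within every HbA1c level Drug B has the lower rate, yet pooled Drug X does — Simpson's reversal.
HbA1c lies on the pathway drug → HbA1c → outcome, so adjusting for it blocks the indirect effect. For the total causal effect of drug, use the unadjusted pooled rates.
So P(outcome | do(Drug X)) is just the pooled rate for Drug X: 137/800 = 0.171.

0.17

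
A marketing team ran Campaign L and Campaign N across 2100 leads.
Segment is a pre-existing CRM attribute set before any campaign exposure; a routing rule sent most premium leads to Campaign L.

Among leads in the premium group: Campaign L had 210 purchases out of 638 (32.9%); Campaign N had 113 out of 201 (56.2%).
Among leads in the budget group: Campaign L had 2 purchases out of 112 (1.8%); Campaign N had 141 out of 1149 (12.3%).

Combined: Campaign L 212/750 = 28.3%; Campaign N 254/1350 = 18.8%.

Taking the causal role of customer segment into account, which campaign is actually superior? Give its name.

The stratified and pooled comparisons disagree (Campaign N wins within each customer segment; Campaign L wins overall), so the answer turns on the causal role of customer segment.
Here customer segment is a common cause — it drives both which campaign a case falls under and the outcome. The crude comparison mixes populations; the stratum-specific rates are the causally relevant ones.
Within each level — premium: 32.9% vs 56.2%; budget: 1.8% vs 12.3% — Campaign N is higher every time.

Campaign N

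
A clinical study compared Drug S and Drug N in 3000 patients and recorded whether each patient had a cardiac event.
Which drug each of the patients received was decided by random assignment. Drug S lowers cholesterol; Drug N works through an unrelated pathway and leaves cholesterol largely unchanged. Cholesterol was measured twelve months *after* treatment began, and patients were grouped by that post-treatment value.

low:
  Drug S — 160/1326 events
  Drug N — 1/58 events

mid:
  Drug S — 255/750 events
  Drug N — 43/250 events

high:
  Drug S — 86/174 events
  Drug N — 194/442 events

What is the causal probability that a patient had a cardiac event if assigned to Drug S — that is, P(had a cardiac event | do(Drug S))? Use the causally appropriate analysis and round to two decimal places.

Cholesterol here is a post-treatment variable shaped by the drug; conditioning on it would introduce bias rather than remove it. The overall comparison is the causal one.
So P(outcome | do(Drug S)) is just the pooled rate for Drug S: 501/2250 = 0.223.

0.22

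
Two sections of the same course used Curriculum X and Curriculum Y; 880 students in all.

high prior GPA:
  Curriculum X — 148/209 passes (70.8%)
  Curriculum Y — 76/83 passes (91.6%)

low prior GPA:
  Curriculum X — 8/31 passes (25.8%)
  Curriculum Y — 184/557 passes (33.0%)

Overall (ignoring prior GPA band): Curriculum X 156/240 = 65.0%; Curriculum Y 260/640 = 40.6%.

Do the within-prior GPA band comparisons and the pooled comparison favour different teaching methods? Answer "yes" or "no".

yes

Within each prior GPA band level (high prior GPA 70.8% vs 91.6%; low prior GPA 25.8% vs 33.0%), Curriculum Y has the higher rate every time. Pooled: 65.0% vs 40.6% — Curriculum X has the higher rate overall. The two comparisons disagree.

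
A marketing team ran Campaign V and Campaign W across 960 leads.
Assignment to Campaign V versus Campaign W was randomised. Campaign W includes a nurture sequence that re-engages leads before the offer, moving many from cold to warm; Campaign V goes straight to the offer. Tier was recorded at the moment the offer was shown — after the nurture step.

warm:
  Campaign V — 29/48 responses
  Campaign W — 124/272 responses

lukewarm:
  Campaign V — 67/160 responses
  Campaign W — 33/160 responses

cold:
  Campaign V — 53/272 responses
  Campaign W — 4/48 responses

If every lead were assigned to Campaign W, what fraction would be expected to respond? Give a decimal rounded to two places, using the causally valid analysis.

Because the campaign influences engagement tier, engagement tier is a post-treatment mediator, not a confounder. Stratifying on it would bias the estimate; the causal effect is the crude pooled difference.
So P(outcome | do(Campaign W)) is just the pooled rate for Campaign W: 161/480 = 0.335.

0.34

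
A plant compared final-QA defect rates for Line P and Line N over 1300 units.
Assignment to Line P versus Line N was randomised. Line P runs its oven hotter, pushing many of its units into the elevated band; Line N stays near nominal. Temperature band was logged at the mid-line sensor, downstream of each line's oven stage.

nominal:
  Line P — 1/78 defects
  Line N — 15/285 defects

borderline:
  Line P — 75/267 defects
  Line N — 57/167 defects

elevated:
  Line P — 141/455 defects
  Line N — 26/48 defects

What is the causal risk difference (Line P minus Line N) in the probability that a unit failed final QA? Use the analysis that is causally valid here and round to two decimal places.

Because the line influences in-process temperature band, in-process temperature band is a post-treatment mediator, not a confounder. Stratifying on it would bias the estimate; the causal effect is the crude pooled difference.
The causal difference is the pooled difference: 0.271 − 0.196 = +0.075.

+0.08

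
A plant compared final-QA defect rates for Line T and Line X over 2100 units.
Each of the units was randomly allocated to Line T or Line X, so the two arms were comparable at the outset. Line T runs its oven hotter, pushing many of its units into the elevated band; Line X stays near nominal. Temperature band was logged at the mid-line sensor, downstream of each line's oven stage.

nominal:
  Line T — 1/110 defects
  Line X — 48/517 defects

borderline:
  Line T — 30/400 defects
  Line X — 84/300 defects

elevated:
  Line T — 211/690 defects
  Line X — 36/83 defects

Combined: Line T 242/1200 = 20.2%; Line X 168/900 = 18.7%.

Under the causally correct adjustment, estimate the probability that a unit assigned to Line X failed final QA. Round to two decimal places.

Line T is lower inside every in-process temperature band stratum but Line X is lower in aggregate. Whether to stratify depends on how in-process temperature band relates to the line.
Because the line influences in-process temperature band, in-process temperature band is a post-treatment mediator, not a confounder. Stratifying on it would bias the estimate; the causal effect is the crude pooled difference.
So P(outcome | do(Line X)) is just the pooled rate for Line X: 168/900 = 0.187.

0.19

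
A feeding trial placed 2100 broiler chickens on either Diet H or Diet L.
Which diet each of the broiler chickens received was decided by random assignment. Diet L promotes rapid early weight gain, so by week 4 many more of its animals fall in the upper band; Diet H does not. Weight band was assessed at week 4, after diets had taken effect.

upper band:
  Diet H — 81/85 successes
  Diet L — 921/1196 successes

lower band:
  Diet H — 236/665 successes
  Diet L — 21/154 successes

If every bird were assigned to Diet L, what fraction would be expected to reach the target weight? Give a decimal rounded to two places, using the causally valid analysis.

The distribution of week-4 weight band is itself part of what the diet does — it is an intermediate outcome. Holding it fixed would remove that part of the effect; the total effect is the pooled difference.
So P(outcome | do(Diet L)) is just the pooled rate for Diet L: 942/1350 = 0.698.

0.70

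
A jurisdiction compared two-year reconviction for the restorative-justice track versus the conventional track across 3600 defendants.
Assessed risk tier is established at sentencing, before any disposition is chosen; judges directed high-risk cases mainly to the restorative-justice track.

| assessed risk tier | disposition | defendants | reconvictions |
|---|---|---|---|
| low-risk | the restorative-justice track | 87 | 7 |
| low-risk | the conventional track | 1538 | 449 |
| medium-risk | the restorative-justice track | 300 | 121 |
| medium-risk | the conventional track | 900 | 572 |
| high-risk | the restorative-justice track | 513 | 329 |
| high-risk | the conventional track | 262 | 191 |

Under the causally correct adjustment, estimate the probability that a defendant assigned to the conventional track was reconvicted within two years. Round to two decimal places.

The imbalance in assessed risk tier arose from how defendants were allocated, not from anything the disposition did; and assessed risk tier independently affects the outcome. The pooled gap is confounded — condition on assessed risk tier.
Standardising the conventional track to the population assessed risk tier mix: 0.451·449/1538 + 0.333·572/900 + 0.215·191/262 = 0.501.

0.50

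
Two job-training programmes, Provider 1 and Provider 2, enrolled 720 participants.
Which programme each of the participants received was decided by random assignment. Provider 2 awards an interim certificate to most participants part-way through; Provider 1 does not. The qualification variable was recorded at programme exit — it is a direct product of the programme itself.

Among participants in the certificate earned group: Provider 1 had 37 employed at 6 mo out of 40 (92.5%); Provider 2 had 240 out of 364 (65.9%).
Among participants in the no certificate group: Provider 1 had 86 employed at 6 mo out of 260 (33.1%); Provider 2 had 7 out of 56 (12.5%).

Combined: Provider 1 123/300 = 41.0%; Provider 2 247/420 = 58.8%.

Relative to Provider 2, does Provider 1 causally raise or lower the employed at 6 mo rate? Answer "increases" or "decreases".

decreases

The distribution of qualification attained during the programme is itself part of what the programme does — it is an intermediate outcome. Holding it fixed would remove that part of the effect; the total effect is the pooled difference.
Pooled: Provider 1 41.0% vs Provider 2 58.8%; Provider 2 is higher overall.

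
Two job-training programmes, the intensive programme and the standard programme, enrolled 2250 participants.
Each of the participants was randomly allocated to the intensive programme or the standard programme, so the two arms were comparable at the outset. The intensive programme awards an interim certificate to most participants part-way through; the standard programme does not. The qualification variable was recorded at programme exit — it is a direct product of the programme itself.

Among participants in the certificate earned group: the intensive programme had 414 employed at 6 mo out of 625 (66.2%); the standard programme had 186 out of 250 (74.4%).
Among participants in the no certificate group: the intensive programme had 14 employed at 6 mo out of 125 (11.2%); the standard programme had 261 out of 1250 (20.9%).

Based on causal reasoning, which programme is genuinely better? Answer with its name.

the intensive programme

Qualification attained during the programme is recorded after the programme and is itself shifted by it — it sits on the causal path from programme to outcome. Conditioning on a mediator would strip out part of the effect we want; the pooled comparison gives the total causal effect.
Pooled: the intensive programme 57.1% vs the standard programme 29.8%; the intensive programme is higher overall.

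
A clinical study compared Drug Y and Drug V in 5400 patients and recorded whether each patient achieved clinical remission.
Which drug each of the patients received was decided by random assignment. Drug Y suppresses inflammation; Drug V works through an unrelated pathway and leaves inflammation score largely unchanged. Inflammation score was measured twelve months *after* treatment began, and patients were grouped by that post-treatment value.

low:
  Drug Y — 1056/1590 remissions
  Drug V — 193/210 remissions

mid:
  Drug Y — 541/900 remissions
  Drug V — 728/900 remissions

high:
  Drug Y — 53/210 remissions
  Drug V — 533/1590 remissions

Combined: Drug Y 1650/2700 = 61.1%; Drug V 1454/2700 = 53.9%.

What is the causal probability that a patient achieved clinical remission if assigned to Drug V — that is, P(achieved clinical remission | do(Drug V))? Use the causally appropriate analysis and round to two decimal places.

0.54

The stratified and pooled comparisons disagree (Drug V wins within each inflammation score; Drug Y wins overall), so the answer turns on the causal role of inflammation score.
Inflammation score is downstream of the drug. One should not condition on a consequence of treatment, so the overall rates are the right comparison.
So P(outcome | do(Drug V)) is just the pooled rate for Drug V: 1454/2700 = 0.539.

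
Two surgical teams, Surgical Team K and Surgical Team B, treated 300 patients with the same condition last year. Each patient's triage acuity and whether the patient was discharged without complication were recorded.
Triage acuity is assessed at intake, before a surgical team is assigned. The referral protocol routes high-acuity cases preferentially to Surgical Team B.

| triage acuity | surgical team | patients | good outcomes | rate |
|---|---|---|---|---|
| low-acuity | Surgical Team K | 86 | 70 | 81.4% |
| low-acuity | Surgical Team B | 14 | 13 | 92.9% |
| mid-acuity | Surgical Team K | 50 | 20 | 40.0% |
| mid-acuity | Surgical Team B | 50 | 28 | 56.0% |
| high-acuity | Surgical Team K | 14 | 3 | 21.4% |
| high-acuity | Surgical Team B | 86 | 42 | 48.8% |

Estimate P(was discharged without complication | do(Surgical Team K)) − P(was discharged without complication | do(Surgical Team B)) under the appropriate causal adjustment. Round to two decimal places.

Within every triage acuity level Surgical Team B has the higher rate, yet pooled Surgical Team K does — Simpson's reversal.
Since triage acuity is a pre-existing factor (not a product of the surgical team) and it affects the outcome on its own, it is a confounder. The stratified rates, not the pooled rate, identify the causal effect.
Adjusting over the population distribution of triage acuity: 0.333·(0.814−0.929) + 0.333·(0.400−0.560) + 0.333·(0.214−0.488) = -0.183.

-0.18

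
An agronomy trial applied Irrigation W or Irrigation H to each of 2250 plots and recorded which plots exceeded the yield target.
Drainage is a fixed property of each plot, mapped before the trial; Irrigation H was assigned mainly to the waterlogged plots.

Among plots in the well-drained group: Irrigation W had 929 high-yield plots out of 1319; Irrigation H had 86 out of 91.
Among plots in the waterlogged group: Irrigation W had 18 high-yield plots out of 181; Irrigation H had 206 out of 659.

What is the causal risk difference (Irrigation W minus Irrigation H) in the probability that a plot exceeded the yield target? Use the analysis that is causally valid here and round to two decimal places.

The field drainage-specific comparison favours Irrigation H throughout, but the pooled figures favour Irrigation W. The question is whether to condition on field drainage.
Here field drainage is a common cause — it drives both which irrigation a case falls under and the outcome. The crude comparison mixes populations; the stratum-specific rates are the causally relevant ones.
Adjusting over the population distribution of field drainage: 0.627·(0.704−0.945) + 0.373·(0.099−0.313) = -0.230.

-0.23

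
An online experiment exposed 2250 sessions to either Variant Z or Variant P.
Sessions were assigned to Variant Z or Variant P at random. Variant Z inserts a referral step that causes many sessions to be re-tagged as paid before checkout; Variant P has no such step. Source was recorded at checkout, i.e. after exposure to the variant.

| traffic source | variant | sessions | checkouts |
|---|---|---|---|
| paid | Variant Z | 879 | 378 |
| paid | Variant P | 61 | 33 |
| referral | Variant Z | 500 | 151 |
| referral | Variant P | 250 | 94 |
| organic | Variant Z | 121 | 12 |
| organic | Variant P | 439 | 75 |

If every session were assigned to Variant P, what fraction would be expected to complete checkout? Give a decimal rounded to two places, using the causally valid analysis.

Within every traffic source level Variant P has the higher rate, yet pooled Variant Z does — Simpson's reversal.
Traffic source is downstream of the variant. One should not condition on a consequence of treatment, so the overall rates are the right comparison.
So P(outcome | do(Variant P)) is just the pooled rate for Variant P: 202/750 = 0.269.

0.27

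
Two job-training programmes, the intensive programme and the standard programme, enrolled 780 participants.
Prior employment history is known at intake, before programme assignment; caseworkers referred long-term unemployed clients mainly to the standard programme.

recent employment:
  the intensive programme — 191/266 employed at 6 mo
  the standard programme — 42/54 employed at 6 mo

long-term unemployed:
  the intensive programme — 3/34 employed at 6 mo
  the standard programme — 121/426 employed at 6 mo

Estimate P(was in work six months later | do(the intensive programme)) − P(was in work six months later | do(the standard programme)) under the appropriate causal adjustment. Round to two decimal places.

-0.14

The prior employment history-specific comparison favours the standard programme throughout, but the pooled figures favour the intensive programme. The question is whether to condition on prior employment history.
The imbalance in prior employment history arose from how participants were allocated, not from anything the programme did; and prior employment history independently affects the outcome. The pooled gap is confounded — condition on prior employment history.
Adjusting over the population distribution of prior employment history: 0.410·(0.718−0.778) + 0.590·(0.088−0.284) = -0.140.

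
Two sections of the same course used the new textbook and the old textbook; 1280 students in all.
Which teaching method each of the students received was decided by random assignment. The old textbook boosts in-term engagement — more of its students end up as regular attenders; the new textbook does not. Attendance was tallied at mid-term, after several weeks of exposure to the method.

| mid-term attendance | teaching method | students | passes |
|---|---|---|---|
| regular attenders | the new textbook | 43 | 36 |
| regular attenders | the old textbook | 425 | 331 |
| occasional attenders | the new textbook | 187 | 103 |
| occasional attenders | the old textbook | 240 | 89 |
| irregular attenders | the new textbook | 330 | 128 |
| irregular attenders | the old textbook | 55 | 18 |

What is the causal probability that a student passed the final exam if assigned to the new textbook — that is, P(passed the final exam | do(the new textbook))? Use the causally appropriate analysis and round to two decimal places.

Mid-term attendance is downstream of the teaching method. One should not condition on a consequence of treatment, so the overall rates are the right comparison.
So P(outcome | do(the new textbook)) is just the pooled rate for the new textbook: 267/560 = 0.477.

0.48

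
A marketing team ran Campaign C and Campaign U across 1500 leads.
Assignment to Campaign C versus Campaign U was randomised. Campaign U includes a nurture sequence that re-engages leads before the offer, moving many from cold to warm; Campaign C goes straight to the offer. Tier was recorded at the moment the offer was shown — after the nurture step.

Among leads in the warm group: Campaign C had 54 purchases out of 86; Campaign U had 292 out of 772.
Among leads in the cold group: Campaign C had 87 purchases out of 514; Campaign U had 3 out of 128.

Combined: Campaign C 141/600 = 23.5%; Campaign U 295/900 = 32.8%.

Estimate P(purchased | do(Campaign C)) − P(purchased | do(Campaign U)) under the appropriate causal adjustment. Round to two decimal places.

-0.09

The engagement tier-specific comparison favours Campaign C throughout, but the pooled figures favour Campaign U. The question is whether to condition on engagement tier.
Engagement tier is recorded after the campaign and is itself shifted by it — it sits on the causal path from campaign to outcome. Conditioning on a mediator would strip out part of the effect we want; the pooled comparison gives the total causal effect.
The causal difference is the pooled difference: 0.235 − 0.328 = -0.093.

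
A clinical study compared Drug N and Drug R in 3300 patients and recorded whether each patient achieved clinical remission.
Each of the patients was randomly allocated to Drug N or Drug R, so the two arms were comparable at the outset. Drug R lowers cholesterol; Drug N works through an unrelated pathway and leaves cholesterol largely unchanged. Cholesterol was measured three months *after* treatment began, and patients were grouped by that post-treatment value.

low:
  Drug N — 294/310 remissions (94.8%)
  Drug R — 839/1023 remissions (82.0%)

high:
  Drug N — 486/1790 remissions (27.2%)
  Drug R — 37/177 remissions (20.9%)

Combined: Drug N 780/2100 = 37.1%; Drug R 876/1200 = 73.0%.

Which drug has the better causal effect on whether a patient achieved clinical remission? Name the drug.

Drug R

Cholesterol is recorded after the drug and is itself shifted by it — it sits on the causal path from drug to outcome. Conditioning on a mediator would strip out part of the effect we want; the pooled comparison gives the total causal effect.
Pooled: Drug N 37.1% vs Drug R 73.0%; Drug R is higher overall.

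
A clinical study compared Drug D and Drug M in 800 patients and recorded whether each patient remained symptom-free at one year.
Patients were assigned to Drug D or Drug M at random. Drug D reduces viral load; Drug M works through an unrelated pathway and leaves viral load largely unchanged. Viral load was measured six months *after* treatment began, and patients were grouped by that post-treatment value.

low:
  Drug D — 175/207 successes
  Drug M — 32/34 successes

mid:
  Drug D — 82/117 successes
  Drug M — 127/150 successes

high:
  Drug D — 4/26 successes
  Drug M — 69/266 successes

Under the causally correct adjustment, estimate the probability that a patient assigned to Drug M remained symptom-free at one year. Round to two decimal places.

0.51

The viral load-specific comparison favours Drug M throughout, but the pooled figures favour Drug D. The question is whether to condition on viral load.
Viral load here is a post-treatment variable shaped by the drug; conditioning on it would introduce bias rather than remove it. The overall comparison is the causal one.
So P(outcome | do(Drug M)) is just the pooled rate for Drug M: 228/450 = 0.507.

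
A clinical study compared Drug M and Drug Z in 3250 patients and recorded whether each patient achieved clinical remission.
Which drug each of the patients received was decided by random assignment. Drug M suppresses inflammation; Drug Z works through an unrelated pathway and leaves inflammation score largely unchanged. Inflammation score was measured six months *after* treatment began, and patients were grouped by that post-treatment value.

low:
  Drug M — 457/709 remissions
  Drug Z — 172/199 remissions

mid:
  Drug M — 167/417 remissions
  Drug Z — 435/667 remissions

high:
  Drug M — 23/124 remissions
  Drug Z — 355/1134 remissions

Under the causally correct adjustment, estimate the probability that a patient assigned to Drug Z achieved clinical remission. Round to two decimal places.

Within every inflammation score level Drug Z has the higher rate, yet pooled Drug M does — Simpson's reversal.
Because the drug influences inflammation score, inflammation score is a post-treatment mediator, not a confounder. Stratifying on it would bias the estimate; the causal effect is the crude pooled difference.
So P(outcome | do(Drug Z)) is just the pooled rate for Drug Z: 962/2000 = 0.481.

0.48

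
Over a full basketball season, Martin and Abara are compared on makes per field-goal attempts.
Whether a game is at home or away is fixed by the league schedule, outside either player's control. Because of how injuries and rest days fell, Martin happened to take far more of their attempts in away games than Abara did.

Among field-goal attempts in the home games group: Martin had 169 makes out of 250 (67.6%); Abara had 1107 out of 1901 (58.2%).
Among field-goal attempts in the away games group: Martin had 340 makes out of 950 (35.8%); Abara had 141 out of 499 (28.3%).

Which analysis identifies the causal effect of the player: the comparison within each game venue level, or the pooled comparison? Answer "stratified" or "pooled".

Game venue satisfies the back-door criterion: it is not a descendant of the player, and it blocks the spurious path from player to outcome. Adjusting for it (i.e., using the within-game venue rates) gives the causal effect.
Within each level — home games: 67.6% vs 58.2%; away games: 35.8% vs 28.3% — Martin is higher every time.

stratified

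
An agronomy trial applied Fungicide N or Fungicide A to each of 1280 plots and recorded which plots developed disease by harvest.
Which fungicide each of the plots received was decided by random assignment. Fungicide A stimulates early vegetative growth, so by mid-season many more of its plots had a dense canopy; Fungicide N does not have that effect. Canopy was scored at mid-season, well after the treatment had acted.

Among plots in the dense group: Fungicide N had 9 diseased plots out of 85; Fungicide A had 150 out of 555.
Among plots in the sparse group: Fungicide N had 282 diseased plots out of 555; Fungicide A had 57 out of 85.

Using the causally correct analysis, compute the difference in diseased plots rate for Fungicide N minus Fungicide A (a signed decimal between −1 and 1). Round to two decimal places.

Mid-season canopy is recorded after the fungicide and is itself shifted by it — it sits on the causal path from fungicide to outcome. Conditioning on a mediator would strip out part of the effect we want; the pooled comparison gives the total causal effect.
The causal difference is the pooled difference: 0.455 − 0.323 = +0.131.

+0.13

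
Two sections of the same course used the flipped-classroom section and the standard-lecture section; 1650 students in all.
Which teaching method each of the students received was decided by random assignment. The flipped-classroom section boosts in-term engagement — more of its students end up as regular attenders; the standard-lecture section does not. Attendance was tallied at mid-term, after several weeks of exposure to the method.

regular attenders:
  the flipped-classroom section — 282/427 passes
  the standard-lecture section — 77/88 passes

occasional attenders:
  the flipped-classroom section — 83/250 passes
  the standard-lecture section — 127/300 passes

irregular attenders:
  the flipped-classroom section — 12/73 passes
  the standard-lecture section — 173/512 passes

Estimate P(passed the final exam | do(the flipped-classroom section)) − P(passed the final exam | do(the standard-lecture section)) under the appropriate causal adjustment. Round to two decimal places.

+0.08

the standard-lecture section is higher inside every mid-term attendance stratum but the flipped-classroom section is higher in aggregate. Whether to stratify depends on how mid-term attendance relates to the teaching method.
Mid-term attendance is recorded after the teaching method and is itself shifted by it — it sits on the causal path from teaching method to outcome. Conditioning on a mediator would strip out part of the effect we want; the pooled comparison gives the total causal effect.
The causal difference is the pooled difference: 0.503 − 0.419 = +0.084.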